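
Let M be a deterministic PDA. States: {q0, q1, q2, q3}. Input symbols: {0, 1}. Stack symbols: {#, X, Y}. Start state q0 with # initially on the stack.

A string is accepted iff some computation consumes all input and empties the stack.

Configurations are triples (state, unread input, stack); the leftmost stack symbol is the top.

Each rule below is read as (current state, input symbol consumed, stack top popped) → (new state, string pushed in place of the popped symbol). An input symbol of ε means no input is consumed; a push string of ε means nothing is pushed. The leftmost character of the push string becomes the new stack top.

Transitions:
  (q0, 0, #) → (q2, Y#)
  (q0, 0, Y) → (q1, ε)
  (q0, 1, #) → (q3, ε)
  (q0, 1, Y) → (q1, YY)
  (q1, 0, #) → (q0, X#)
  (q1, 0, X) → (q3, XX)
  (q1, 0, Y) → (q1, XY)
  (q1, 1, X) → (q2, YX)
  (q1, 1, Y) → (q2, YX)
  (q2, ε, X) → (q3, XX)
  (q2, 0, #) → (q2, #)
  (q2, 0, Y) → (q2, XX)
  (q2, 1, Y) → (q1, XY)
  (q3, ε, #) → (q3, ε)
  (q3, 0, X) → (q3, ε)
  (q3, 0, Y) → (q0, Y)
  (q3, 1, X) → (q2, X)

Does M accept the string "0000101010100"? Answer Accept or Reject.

(q0, 0000101010100, #)
  read 0, top #: go to q2, push Y# → (q2, 000101010100, Y#)
  read 0, top Y: go to q2, push XX → (q2, 00101010100, XX#)
  ε-move, top X: go to q3, push XX → (q3, 00101010100, XXX#)
  read 0, top X: go to q3, push ε → (q3, 0101010100, XX#)
  read 0, top X: go to q3, push ε → (q3, 101010100, X#)
  read 1, top X: go to q2, push X → (q2, 01010100, X#)
  ε-move, top X: go to q3, push XX → (q3, 01010100, XX#)
  read 0, top X: go to q3, push ε → (q3, 1010100, X#)
  read 1, top X: go to q2, push X → (q2, 010100, X#)
  ε-move, top X: go to q3, push XX → (q3, 010100, XX#)
  read 0, top X: go to q3, push ε → (q3, 10100, X#)
  read 1, top X: go to q2, push X → (q2, 0100, X#)
  ε-move, top X: go to q3, push XX → (q3, 0100, XX#)
  read 0, top X: go to q3, push ε → (q3, 100, X#)
  read 1, top X: go to q2, push X → (q2, 00, X#)
  ε-move, top X: go to q3, push XX → (q3, 00, XX#)
  read 0, top X: go to q3, push ε → (q3, 0, X#)
  read 0, top X: go to q3, push ε → (q3, ε, #)
  ε-move, top #: go to q3, push ε → (q3, ε, ε)
All input consumed and the stack is empty.

Accept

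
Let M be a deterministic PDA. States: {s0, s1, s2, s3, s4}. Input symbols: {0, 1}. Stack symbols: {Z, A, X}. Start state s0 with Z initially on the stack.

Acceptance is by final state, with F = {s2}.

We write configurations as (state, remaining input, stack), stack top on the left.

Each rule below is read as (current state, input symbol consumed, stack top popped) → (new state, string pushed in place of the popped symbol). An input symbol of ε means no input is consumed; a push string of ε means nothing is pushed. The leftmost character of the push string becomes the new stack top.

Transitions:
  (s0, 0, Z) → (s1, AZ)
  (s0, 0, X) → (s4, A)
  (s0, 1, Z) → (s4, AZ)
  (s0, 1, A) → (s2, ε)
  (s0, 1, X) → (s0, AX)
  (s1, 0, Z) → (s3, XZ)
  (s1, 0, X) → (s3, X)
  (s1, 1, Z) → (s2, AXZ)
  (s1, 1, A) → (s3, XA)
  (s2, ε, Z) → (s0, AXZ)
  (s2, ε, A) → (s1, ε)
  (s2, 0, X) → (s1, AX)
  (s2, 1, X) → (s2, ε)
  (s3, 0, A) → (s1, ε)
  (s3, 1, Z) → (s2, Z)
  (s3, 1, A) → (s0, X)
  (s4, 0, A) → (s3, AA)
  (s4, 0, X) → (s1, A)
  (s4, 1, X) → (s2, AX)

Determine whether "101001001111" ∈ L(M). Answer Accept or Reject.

(s0, 101001001111, Z)
  read 1, top Z: go to s4, push AZ → (s4, 01001001111, AZ)
  read 0, top A: go to s3, push AA → (s3, 1001001111, AAZ)
  read 1, top A: go to s0, push X → (s0, 001001111, XAZ)
  read 0, top X: go to s4, push A → (s4, 01001111, AAZ)
  read 0, top A: go to s3, push AA → (s3, 1001111, AAAZ)
  read 1, top A: go to s0, push X → (s0, 001111, XAAZ)
  read 0, top X: go to s4, push A → (s4, 01111, AAAZ)
  read 0, top A: go to s3, push AA → (s3, 1111, AAAAZ)
  read 1, top A: go to s0, push X → (s0, 111, XAAAZ)
  read 1, top X: go to s0, push AX → (s0, 11, AXAAAZ)
  read 1, top A: go to s2, push ε → (s2, 1, XAAAZ)
  read 1, top X: go to s2, push ε → (s2, ε, AAAZ)
All input consumed; state s2 ∈ F.

Accept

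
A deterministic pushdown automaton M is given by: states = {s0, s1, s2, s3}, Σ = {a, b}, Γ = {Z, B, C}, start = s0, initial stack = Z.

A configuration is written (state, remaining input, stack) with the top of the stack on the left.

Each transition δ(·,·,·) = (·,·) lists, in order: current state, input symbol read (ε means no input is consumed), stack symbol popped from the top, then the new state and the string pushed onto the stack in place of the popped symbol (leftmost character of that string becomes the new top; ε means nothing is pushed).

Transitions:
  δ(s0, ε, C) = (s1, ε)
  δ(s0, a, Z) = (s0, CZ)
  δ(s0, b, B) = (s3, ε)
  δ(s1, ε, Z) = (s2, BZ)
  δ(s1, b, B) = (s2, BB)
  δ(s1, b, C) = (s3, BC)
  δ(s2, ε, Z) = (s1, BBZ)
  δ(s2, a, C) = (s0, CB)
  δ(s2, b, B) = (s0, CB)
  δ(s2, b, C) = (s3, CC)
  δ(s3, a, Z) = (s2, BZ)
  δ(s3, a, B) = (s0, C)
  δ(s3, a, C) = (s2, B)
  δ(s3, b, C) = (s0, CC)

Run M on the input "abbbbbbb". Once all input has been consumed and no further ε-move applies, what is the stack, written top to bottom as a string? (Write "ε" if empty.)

BBBBZ

(s0, abbbbbbb, Z) ⊢ (s0, bbbbbbb, CZ) ⊢ (s1, bbbbbbb, Z) ⊢ (s2, bbbbbbb, BZ) ⊢ (s0, bbbbbb, CBZ) ⊢ (s1, bbbbbb, BZ) ⊢ (s2, bbbbb, BBZ) ⊢ (s0, bbbb, CBBZ) ⊢ (s1, bbbb, BBZ) ⊢ (s2, bbb, BBBZ) ⊢ (s0, bb, CBBBZ) ⊢ (s1, bb, BBBZ) ⊢ (s2, b, BBBBZ) ⊢ (s0, ε, CBBBBZ) ⊢ (s1, ε, BBBBZ)
All input consumed in state s1 with stack BBBBZ.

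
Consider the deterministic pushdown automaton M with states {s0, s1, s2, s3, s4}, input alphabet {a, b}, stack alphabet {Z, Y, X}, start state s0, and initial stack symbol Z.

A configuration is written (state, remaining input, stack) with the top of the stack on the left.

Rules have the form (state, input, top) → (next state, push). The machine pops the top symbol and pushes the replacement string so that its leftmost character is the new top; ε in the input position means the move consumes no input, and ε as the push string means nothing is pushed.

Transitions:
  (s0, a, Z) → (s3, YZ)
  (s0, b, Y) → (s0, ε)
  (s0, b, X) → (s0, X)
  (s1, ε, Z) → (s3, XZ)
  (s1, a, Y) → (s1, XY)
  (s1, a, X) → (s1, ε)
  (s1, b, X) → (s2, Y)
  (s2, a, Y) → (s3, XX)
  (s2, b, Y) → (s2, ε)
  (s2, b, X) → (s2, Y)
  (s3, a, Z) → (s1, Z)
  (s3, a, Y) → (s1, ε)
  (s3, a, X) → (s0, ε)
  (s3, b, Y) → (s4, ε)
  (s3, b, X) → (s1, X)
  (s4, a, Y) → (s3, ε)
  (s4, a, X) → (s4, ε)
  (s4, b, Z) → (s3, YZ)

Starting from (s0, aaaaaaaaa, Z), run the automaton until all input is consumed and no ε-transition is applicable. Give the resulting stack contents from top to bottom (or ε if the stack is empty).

Z

(s0, aaaaaaaaa, Z)
  read a, top Z: go to s3, push YZ → (s3, aaaaaaaa, YZ)
  read a, top Y: go to s1, push ε → (s1, aaaaaaa, Z)
  ε-move, top Z: go to s3, push XZ → (s3, aaaaaaa, XZ)
  read a, top X: go to s0, push ε → (s0, aaaaaa, Z)
  read a, top Z: go to s3, push YZ → (s3, aaaaa, YZ)
  read a, top Y: go to s1, push ε → (s1, aaaa, Z)
  ε-move, top Z: go to s3, push XZ → (s3, aaaa, XZ)
  read a, top X: go to s0, push ε → (s0, aaa, Z)
  read a, top Z: go to s3, push YZ → (s3, aa, YZ)
  read a, top Y: go to s1, push ε → (s1, a, Z)
  ε-move, top Z: go to s3, push XZ → (s3, a, XZ)
  read a, top X: go to s0, push ε → (s0, ε, Z)
All input consumed in state s0 with stack Z.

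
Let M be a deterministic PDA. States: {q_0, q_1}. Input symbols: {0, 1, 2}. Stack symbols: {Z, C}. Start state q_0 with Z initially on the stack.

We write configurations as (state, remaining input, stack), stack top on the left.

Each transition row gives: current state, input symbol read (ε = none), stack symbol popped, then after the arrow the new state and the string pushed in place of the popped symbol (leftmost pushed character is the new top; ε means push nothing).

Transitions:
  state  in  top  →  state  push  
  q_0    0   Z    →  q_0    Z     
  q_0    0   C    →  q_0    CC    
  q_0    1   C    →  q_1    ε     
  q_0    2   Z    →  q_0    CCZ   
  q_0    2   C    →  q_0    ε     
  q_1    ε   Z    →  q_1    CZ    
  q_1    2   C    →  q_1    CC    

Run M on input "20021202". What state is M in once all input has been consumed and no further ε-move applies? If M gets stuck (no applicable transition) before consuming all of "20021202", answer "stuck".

stuck

(q_0, 20021202, Z)
  read 2, top Z: go to q_0, push CCZ → (q_0, 0021202, CCZ)
  read 0, top C: go to q_0, push CC → (q_0, 021202, CCCZ)
  read 0, top C: go to q_0, push CC → (q_0, 21202, CCCCZ)
  read 2, top C: go to q_0, push ε → (q_0, 1202, CCCZ)
  read 1, top C: go to q_1, push ε → (q_1, 202, CCZ)
  read 2, top C: go to q_1, push CC → (q_1, 02, CCCZ)
No transition for (q_1, 0, top C); M blocks with input 02 remaining.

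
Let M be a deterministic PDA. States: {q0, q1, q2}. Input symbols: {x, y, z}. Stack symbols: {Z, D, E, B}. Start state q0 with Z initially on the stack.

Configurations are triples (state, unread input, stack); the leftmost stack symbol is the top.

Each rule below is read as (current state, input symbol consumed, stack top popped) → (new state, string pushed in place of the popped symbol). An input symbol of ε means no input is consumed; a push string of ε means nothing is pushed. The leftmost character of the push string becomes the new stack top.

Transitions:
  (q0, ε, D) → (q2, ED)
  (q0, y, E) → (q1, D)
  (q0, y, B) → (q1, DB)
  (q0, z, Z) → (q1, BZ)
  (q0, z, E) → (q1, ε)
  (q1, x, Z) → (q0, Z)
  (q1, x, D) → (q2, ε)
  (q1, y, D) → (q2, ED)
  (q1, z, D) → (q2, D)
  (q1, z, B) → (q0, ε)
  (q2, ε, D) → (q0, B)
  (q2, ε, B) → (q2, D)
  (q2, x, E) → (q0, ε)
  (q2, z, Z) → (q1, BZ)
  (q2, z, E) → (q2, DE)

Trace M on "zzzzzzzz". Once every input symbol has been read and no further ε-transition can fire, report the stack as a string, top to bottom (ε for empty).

(q0, zzzzzzzz, Z)
  read z, top Z: go to q1, push BZ → (q1, zzzzzzz, BZ)
  read z, top B: go to q0, push ε → (q0, zzzzzz, Z)
  read z, top Z: go to q1, push BZ → (q1, zzzzz, BZ)
  read z, top B: go to q0, push ε → (q0, zzzz, Z)
  read z, top Z: go to q1, push BZ → (q1, zzz, BZ)
  read z, top B: go to q0, push ε → (q0, zz, Z)
  read z, top Z: go to q1, push BZ → (q1, z, BZ)
  read z, top B: go to q0, push ε → (q0, ε, Z)
All input consumed in state q0 with stack Z.

Z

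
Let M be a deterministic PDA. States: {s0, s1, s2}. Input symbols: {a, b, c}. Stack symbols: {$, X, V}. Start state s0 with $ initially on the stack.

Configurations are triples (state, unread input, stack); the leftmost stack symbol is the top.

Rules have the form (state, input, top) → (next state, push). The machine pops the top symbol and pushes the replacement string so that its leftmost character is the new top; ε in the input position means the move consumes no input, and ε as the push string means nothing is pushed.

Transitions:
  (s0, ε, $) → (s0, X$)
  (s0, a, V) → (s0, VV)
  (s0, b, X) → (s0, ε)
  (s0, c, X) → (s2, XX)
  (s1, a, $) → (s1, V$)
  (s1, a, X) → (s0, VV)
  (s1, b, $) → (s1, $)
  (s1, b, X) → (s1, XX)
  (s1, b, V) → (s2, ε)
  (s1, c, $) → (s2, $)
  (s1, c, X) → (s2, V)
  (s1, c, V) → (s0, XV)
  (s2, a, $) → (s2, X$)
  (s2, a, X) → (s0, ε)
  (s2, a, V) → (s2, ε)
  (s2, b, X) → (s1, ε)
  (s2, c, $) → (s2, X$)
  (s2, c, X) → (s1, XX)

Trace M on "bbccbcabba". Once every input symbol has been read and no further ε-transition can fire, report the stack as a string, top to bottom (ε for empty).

VVXX$

(s0, bbccbcabba, $)
  ε-move, top $: go to s0, push X$ → (s0, bbccbcabba, X$)
  read b, top X: go to s0, push ε → (s0, bccbcabba, $)
  ε-move, top $: go to s0, push X$ → (s0, bccbcabba, X$)
  read b, top X: go to s0, push ε → (s0, ccbcabba, $)
  ε-move, top $: go to s0, push X$ → (s0, ccbcabba, X$)
  read c, top X: go to s2, push XX → (s2, cbcabba, XX$)
  read c, top X: go to s1, push XX → (s1, bcabba, XXX$)
  read b, top X: go to s1, push XX → (s1, cabba, XXXX$)
  read c, top X: go to s2, push V → (s2, abba, VXXX$)
  read a, top V: go to s2, push ε → (s2, bba, XXX$)
  read b, top X: go to s1, push ε → (s1, ba, XX$)
  read b, top X: go to s1, push XX → (s1, a, XXX$)
  read a, top X: go to s0, push VV → (s0, ε, VVXX$)
All input consumed in state s0 with stack VVXX$.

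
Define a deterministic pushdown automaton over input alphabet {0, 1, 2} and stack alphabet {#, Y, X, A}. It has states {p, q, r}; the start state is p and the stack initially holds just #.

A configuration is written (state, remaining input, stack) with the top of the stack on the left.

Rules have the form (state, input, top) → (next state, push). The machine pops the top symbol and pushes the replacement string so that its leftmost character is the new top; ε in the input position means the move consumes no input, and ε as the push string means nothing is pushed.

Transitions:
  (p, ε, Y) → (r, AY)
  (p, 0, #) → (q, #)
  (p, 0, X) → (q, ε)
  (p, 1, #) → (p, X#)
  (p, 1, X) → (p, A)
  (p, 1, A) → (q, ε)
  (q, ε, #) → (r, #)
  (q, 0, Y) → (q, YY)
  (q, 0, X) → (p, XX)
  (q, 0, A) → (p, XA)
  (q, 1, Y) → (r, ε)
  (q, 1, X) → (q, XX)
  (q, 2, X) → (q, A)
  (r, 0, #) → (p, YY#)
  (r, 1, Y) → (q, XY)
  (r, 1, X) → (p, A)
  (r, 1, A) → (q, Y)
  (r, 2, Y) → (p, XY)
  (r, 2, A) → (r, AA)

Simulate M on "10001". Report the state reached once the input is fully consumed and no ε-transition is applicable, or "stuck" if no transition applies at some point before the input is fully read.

stuck

(p, 10001, #)
  read 1, top #: go to p, push X# → (p, 0001, X#)
  read 0, top X: go to q, push ε → (q, 001, #)
  ε-move, top #: go to r, push # → (r, 001, #)
  read 0, top #: go to p, push YY# → (p, 01, YY#)
  ε-move, top Y: go to r, push AY → (r, 01, AYY#)
No transition for (r, 0, top A); M blocks with input 01 remaining.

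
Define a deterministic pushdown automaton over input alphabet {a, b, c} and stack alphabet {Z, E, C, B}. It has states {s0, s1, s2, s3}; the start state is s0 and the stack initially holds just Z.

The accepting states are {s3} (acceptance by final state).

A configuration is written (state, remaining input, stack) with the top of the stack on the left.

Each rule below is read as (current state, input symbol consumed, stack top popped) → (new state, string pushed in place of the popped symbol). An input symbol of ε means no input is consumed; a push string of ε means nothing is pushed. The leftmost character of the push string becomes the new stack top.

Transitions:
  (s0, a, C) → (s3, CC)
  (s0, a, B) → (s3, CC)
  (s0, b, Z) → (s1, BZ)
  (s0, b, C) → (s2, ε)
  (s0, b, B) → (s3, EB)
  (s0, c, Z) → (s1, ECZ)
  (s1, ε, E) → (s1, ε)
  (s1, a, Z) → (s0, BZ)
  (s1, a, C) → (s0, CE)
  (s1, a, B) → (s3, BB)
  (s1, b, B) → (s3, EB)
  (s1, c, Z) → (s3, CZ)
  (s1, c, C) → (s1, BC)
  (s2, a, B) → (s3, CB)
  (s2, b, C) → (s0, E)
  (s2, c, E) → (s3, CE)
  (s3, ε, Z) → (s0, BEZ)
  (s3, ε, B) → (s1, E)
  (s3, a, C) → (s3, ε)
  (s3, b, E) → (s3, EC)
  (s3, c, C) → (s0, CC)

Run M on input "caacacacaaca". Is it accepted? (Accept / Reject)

(s0, caacacacaaca, Z)
  read c, top Z: go to s1, push ECZ → (s1, aacacacaaca, ECZ)
  ε-move, top E: go to s1, push ε → (s1, aacacacaaca, CZ)
  read a, top C: go to s0, push CE → (s0, acacacaaca, CEZ)
  read a, top C: go to s3, push CC → (s3, cacacaaca, CCEZ)
  read c, top C: go to s0, push CC → (s0, acacaaca, CCCEZ)
  read a, top C: go to s3, push CC → (s3, cacaaca, CCCCEZ)
  read c, top C: go to s0, push CC → (s0, acaaca, CCCCCEZ)
  read a, top C: go to s3, push CC → (s3, caaca, CCCCCCEZ)
  read c, top C: go to s0, push CC → (s0, aaca, CCCCCCCEZ)
  read a, top C: go to s3, push CC → (s3, aca, CCCCCCCCEZ)
  read a, top C: go to s3, push ε → (s3, ca, CCCCCCCEZ)
  read c, top C: go to s0, push CC → (s0, a, CCCCCCCCEZ)
  read a, top C: go to s3, push CC → (s3, ε, CCCCCCCCCEZ)
All input consumed; state s3 ∈ F.

Accept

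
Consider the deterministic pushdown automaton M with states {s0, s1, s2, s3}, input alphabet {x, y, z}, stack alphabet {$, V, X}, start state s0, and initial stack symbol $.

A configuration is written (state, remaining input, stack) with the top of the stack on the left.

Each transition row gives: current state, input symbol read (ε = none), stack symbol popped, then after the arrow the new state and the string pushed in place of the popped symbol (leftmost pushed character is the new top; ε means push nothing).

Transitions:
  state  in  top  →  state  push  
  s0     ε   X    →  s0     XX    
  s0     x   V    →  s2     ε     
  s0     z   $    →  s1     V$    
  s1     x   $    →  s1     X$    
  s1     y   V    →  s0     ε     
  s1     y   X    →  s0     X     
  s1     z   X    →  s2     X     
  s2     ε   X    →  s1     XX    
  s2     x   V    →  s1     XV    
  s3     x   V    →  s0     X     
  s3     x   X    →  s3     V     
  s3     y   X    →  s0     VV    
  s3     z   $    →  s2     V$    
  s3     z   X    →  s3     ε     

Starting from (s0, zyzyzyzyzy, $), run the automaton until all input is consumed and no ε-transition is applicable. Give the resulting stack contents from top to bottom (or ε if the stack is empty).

$

(s0, zyzyzyzyzy, $)
  read z, top $: go to s1, push V$ → (s1, yzyzyzyzy, V$)
  read y, top V: go to s0, push ε → (s0, zyzyzyzy, $)
  read z, top $: go to s1, push V$ → (s1, yzyzyzy, V$)
  read y, top V: go to s0, push ε → (s0, zyzyzy, $)
  read z, top $: go to s1, push V$ → (s1, yzyzy, V$)
  read y, top V: go to s0, push ε → (s0, zyzy, $)
  read z, top $: go to s1, push V$ → (s1, yzy, V$)
  read y, top V: go to s0, push ε → (s0, zy, $)
  read z, top $: go to s1, push V$ → (s1, y, V$)
  read y, top V: go to s0, push ε → (s0, ε, $)
All input consumed in state s0 with stack $.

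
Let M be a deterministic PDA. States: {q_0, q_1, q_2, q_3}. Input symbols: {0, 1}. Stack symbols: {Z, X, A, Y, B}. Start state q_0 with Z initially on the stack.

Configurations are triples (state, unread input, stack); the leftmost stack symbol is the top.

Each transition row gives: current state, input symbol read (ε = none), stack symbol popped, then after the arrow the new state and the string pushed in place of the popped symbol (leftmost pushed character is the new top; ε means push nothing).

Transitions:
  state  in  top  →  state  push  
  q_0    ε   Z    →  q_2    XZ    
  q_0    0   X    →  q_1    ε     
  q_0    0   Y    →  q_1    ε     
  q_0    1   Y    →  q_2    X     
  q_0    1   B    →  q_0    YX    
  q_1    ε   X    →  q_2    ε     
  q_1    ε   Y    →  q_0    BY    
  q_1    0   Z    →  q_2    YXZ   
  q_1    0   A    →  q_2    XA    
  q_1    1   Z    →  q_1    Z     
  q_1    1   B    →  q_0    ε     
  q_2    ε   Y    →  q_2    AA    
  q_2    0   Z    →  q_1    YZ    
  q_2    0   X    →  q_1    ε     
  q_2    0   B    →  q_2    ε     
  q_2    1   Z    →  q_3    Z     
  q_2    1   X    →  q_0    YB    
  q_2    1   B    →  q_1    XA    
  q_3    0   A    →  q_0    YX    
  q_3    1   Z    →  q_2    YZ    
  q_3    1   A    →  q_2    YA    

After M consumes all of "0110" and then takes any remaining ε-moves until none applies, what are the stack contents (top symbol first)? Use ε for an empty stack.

(q_0, 0110, Z) ⊢ (q_2, 0110, XZ) ⊢ (q_1, 110, Z) ⊢ (q_1, 10, Z) ⊢ (q_1, 0, Z) ⊢ (q_2, ε, YXZ) ⊢ (q_2, ε, AAXZ)
All input consumed in state q_2 with stack AAXZ.

AAXZ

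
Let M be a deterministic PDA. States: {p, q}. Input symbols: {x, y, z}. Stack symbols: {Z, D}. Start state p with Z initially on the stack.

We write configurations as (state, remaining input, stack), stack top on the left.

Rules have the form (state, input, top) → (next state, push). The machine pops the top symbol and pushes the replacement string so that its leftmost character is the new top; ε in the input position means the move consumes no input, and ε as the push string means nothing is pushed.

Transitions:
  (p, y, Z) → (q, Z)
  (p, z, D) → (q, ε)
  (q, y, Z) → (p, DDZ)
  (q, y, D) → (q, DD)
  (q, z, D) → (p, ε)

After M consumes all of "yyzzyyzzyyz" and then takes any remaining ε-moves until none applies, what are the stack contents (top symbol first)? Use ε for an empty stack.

DZ

(p, yyzzyyzzyyz, Z) ⊢ (q, yzzyyzzyyz, Z) ⊢ (p, zzyyzzyyz, DDZ) ⊢ (q, zyyzzyyz, DZ) ⊢ (p, yyzzyyz, Z) ⊢ (q, yzzyyz, Z) ⊢ (p, zzyyz, DDZ) ⊢ (q, zyyz, DZ) ⊢ (p, yyz, Z) ⊢ (q, yz, Z) ⊢ (p, z, DDZ) ⊢ (q, ε, DZ)
All input consumed in state q with stack DZ.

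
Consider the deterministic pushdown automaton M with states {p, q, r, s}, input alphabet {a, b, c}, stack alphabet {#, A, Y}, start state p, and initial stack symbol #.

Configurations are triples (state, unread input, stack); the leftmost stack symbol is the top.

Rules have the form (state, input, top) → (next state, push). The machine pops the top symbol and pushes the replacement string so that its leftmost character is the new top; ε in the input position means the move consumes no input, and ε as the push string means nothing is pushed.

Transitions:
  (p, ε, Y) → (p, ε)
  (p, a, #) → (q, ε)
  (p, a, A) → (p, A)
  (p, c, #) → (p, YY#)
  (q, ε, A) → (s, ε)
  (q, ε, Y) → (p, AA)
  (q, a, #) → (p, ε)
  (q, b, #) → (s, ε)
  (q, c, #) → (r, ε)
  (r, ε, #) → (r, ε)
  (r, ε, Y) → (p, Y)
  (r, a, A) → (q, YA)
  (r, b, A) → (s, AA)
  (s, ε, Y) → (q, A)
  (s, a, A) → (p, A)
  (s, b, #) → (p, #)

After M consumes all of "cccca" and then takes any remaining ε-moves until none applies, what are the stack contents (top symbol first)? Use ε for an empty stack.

(p, cccca, #)
  read c, top #: go to p, push YY# → (p, ccca, YY#)
  ε-move, top Y: go to p, push ε → (p, ccca, Y#)
  ε-move, top Y: go to p, push ε → (p, ccca, #)
  read c, top #: go to p, push YY# → (p, cca, YY#)
  ε-move, top Y: go to p, push ε → (p, cca, Y#)
  ε-move, top Y: go to p, push ε → (p, cca, #)
  read c, top #: go to p, push YY# → (p, ca, YY#)
  ε-move, top Y: go to p, push ε → (p, ca, Y#)
  ε-move, top Y: go to p, push ε → (p, ca, #)
  read c, top #: go to p, push YY# → (p, a, YY#)
  ε-move, top Y: go to p, push ε → (p, a, Y#)
  ε-move, top Y: go to p, push ε → (p, a, #)
  read a, top #: go to q, push ε → (q, ε, ε)
All input consumed in state q with stack ε.

ε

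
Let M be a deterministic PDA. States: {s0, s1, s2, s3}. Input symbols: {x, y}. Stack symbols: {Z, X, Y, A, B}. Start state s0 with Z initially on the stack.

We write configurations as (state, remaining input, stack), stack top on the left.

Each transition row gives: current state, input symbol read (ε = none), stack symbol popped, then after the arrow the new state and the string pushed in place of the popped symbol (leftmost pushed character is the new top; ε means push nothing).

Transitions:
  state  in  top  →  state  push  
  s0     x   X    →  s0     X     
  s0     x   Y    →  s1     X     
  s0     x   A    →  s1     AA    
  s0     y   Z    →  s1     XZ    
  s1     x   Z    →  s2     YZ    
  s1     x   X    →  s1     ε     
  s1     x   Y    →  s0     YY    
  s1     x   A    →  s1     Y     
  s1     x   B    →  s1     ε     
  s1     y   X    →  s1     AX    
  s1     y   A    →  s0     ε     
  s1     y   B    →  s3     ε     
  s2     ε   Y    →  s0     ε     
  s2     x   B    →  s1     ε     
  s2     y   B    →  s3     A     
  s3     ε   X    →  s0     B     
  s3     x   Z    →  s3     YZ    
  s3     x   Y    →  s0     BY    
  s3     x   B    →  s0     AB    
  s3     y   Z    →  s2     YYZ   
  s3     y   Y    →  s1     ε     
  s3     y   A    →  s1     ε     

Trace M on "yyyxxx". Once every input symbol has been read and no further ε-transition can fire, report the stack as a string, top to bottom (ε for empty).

XZ

(s0, yyyxxx, Z)
  read y, top Z: go to s1, push XZ → (s1, yyxxx, XZ)
  read y, top X: go to s1, push AX → (s1, yxxx, AXZ)
  read y, top A: go to s0, push ε → (s0, xxx, XZ)
  read x, top X: go to s0, push X → (s0, xx, XZ)
  read x, top X: go to s0, push X → (s0, x, XZ)
  read x, top X: go to s0, push X → (s0, ε, XZ)
All input consumed in state s0 with stack XZ.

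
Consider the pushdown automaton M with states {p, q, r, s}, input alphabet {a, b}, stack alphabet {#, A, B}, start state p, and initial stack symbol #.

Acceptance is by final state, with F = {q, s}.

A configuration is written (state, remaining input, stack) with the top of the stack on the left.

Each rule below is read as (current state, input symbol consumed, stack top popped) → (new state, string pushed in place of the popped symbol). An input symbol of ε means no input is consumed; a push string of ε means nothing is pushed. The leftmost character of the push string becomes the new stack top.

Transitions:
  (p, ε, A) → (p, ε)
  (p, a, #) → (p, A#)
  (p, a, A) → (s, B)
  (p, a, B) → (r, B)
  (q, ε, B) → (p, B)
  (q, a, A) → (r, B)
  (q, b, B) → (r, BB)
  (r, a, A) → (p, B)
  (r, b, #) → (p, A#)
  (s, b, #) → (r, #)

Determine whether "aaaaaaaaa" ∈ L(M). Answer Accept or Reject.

Accept

One accepting computation: (p, aaaaaaaaa, #) ⊢ (p, aaaaaaaa, A#) ⊢ (p, aaaaaaaa, #) ⊢ (p, aaaaaaa, A#) ⊢ (p, aaaaaaa, #) ⊢ (p, aaaaaa, A#) ⊢ (p, aaaaaa, #) ⊢ (p, aaaaa, A#) ⊢ (p, aaaaa, #) ⊢ (p, aaaa, A#) ⊢ (p, aaaa, #) ⊢ (p, aaa, A#) ⊢ (p, aaa, #) ⊢ (p, aa, A#) ⊢ (p, aa, #) ⊢ (p, a, A#) ⊢ (s, ε, B#)
All input consumed and state s ∈ F.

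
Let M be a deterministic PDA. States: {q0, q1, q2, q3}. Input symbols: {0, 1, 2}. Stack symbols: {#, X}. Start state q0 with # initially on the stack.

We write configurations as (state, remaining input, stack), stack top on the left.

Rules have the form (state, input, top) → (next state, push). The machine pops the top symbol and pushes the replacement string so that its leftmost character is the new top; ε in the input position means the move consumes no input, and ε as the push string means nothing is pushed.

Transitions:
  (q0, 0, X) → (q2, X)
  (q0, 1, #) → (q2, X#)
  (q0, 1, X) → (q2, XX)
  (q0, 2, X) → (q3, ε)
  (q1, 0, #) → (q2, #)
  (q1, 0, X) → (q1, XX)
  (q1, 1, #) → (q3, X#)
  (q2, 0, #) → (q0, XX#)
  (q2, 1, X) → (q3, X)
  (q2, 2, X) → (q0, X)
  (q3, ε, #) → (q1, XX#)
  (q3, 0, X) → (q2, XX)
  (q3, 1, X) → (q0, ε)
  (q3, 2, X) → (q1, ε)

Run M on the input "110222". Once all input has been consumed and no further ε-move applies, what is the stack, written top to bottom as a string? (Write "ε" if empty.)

#

(q0, 110222, #) ⊢ (q2, 10222, X#) ⊢ (q3, 0222, X#) ⊢ (q2, 222, XX#) ⊢ (q0, 22, XX#) ⊢ (q3, 2, X#) ⊢ (q1, ε, #)
All input consumed in state q1 with stack #.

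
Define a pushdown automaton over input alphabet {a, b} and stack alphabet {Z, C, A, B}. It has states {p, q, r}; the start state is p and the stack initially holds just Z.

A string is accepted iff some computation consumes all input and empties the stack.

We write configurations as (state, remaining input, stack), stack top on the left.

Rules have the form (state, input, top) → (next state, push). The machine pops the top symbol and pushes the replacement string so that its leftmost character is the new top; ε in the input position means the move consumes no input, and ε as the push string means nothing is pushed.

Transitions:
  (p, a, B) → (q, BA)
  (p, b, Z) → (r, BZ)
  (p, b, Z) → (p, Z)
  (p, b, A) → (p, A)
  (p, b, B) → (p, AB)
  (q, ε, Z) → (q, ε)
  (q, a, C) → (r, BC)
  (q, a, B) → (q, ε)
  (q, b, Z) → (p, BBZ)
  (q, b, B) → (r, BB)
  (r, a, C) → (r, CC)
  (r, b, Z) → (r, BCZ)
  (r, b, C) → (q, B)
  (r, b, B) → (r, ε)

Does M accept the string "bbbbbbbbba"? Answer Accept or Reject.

Accept

One accepting computation: (p, bbbbbbbbba, Z) ⊢ (p, bbbbbbbba, Z) ⊢ (p, bbbbbbba, Z) ⊢ (p, bbbbbba, Z) ⊢ (p, bbbbba, Z) ⊢ (r, bbbba, BZ) ⊢ (r, bbba, Z) ⊢ (r, bba, BCZ) ⊢ (r, ba, CZ) ⊢ (q, a, BZ) ⊢ (q, ε, Z) ⊢ (q, ε, ε)
All input consumed and the stack is empty.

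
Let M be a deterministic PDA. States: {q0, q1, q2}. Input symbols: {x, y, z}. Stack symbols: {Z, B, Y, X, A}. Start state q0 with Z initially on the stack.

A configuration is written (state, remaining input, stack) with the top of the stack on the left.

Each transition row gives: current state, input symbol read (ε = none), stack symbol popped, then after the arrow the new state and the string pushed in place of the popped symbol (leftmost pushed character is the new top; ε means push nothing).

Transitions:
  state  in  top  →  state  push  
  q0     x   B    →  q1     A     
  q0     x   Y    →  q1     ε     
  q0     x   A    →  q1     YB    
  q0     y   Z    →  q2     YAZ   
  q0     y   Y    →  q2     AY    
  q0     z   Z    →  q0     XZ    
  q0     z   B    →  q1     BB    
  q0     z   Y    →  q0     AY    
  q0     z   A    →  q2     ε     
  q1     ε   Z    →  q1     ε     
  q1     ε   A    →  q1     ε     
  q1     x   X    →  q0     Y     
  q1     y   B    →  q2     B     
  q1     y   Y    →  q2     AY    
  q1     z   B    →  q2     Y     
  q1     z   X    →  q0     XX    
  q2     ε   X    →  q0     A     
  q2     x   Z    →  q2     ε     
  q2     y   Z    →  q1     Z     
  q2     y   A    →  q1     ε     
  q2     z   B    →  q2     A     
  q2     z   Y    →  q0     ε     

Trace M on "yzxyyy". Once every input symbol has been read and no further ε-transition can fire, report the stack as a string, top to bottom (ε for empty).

(q0, yzxyyy, Z) ⊢ (q2, zxyyy, YAZ) ⊢ (q0, xyyy, AZ) ⊢ (q1, yyy, YBZ) ⊢ (q2, yy, AYBZ) ⊢ (q1, y, YBZ) ⊢ (q2, ε, AYBZ)
All input consumed in state q2 with stack AYBZ.

AYBZ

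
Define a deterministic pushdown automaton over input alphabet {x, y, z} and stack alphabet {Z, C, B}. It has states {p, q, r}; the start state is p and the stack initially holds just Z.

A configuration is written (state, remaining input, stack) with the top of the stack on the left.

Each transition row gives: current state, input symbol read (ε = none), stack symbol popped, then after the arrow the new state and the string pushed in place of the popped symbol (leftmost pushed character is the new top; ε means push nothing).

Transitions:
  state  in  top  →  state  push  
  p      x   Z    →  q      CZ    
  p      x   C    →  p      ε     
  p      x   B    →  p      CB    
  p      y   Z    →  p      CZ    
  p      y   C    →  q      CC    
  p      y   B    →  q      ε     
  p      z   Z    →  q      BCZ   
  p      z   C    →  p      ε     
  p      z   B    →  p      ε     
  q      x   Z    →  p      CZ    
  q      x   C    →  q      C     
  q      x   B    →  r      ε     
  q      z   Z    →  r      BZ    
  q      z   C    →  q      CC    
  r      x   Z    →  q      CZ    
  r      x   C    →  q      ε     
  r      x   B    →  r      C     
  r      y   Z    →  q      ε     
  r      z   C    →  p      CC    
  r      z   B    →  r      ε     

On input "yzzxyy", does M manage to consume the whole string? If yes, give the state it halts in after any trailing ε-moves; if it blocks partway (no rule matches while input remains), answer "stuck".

stuck

(p, yzzxyy, Z)
  read y, top Z: go to p, push CZ → (p, zzxyy, CZ)
  read z, top C: go to p, push ε → (p, zxyy, Z)
  read z, top Z: go to q, push BCZ → (q, xyy, BCZ)
  read x, top B: go to r, push ε → (r, yy, CZ)
No transition for (r, y, top C); M blocks with input yy remaining.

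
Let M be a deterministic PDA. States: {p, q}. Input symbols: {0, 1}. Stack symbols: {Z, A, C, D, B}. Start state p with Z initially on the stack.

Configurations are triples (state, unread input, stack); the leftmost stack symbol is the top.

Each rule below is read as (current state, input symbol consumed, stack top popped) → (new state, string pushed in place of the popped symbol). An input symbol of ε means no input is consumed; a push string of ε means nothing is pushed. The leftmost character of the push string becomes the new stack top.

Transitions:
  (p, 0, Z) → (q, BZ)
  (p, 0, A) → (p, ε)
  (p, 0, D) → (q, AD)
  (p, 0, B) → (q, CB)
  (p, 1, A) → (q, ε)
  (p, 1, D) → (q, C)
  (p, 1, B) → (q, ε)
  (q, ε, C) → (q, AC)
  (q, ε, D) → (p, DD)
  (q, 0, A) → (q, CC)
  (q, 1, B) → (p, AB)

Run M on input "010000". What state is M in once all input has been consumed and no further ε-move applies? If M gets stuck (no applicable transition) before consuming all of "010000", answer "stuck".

q

(p, 010000, Z)
  read 0, top Z: go to q, push BZ → (q, 10000, BZ)
  read 1, top B: go to p, push AB → (p, 0000, ABZ)
  read 0, top A: go to p, push ε → (p, 000, BZ)
  read 0, top B: go to q, push CB → (q, 00, CBZ)
  ε-move, top C: go to q, push AC → (q, 00, ACBZ)
  read 0, top A: go to q, push CC → (q, 0, CCCBZ)
  ε-move, top C: go to q, push AC → (q, 0, ACCCBZ)
  read 0, top A: go to q, push CC → (q, ε, CCCCCBZ)
  ε-move, top C: go to q, push AC → (q, ε, ACCCCCBZ)
All input consumed; M is in state q.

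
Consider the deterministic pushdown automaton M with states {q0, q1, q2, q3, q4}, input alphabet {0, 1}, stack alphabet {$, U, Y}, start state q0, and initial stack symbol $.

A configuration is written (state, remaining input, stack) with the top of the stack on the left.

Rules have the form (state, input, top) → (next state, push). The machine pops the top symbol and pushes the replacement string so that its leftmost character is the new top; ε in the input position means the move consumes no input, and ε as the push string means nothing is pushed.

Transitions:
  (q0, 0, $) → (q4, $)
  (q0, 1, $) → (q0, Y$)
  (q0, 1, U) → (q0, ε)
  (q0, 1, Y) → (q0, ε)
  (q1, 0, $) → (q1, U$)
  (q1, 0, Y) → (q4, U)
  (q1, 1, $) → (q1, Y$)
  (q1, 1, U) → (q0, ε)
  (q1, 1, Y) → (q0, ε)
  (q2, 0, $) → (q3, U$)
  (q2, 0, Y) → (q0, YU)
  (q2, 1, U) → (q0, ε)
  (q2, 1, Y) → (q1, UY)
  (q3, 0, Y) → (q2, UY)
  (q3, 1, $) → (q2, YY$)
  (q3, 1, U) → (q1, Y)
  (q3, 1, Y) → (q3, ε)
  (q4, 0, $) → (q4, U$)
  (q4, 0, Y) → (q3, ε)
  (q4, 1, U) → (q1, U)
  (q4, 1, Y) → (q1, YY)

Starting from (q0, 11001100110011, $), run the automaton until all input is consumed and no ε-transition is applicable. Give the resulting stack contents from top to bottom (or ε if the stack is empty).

(q0, 11001100110011, $) ⊢ (q0, 1001100110011, Y$) ⊢ (q0, 001100110011, $) ⊢ (q4, 01100110011, $) ⊢ (q4, 1100110011, U$) ⊢ (q1, 100110011, U$) ⊢ (q0, 00110011, $) ⊢ (q4, 0110011, $) ⊢ (q4, 110011, U$) ⊢ (q1, 10011, U$) ⊢ (q0, 0011, $) ⊢ (q4, 011, $) ⊢ (q4, 11, U$) ⊢ (q1, 1, U$) ⊢ (q0, ε, $)
All input consumed in state q0 with stack $.

$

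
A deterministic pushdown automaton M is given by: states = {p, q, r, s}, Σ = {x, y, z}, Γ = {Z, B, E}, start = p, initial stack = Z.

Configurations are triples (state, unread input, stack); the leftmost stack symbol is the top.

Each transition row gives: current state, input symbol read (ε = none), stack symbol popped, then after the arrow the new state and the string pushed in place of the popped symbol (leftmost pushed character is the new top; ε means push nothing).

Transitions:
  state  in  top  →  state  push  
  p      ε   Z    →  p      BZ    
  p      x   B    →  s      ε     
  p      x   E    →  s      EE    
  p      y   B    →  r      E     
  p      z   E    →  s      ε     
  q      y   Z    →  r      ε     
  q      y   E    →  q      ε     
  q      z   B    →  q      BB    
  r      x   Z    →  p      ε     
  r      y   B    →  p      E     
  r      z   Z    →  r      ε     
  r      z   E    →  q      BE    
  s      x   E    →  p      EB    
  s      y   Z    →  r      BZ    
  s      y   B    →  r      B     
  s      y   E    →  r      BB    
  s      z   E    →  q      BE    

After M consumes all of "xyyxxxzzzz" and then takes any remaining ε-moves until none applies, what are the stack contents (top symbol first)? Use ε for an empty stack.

BBBBEEBEZ

(p, xyyxxxzzzz, Z)
  ε-move, top Z: go to p, push BZ → (p, xyyxxxzzzz, BZ)
  read x, top B: go to s, push ε → (s, yyxxxzzzz, Z)
  read y, top Z: go to r, push BZ → (r, yxxxzzzz, BZ)
  read y, top B: go to p, push E → (p, xxxzzzz, EZ)
  read x, top E: go to s, push EE → (s, xxzzzz, EEZ)
  read x, top E: go to p, push EB → (p, xzzzz, EBEZ)
  read x, top E: go to s, push EE → (s, zzzz, EEBEZ)
  read z, top E: go to q, push BE → (q, zzz, BEEBEZ)
  read z, top B: go to q, push BB → (q, zz, BBEEBEZ)
  read z, top B: go to q, push BB → (q, z, BBBEEBEZ)
  read z, top B: go to q, push BB → (q, ε, BBBBEEBEZ)
All input consumed in state q with stack BBBBEEBEZ.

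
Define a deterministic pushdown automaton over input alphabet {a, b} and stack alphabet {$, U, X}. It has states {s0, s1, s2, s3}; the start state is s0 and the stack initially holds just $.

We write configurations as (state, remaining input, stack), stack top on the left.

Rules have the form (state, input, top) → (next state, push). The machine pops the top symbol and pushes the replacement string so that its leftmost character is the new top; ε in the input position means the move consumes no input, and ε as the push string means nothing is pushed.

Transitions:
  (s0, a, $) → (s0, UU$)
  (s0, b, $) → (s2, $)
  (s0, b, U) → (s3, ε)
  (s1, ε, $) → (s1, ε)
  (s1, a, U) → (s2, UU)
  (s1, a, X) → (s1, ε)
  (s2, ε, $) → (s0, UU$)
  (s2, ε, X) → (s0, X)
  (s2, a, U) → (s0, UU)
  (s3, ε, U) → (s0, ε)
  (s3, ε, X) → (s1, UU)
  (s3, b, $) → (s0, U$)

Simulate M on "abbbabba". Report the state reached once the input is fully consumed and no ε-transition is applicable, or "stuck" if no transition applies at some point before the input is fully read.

stuck

(s0, abbbabba, $)
  read a, top $: go to s0, push UU$ → (s0, bbbabba, UU$)
  read b, top U: go to s3, push ε → (s3, bbabba, U$)
  ε-move, top U: go to s0, push ε → (s0, bbabba, $)
  read b, top $: go to s2, push $ → (s2, babba, $)
  ε-move, top $: go to s0, push UU$ → (s0, babba, UU$)
  read b, top U: go to s3, push ε → (s3, abba, U$)
  ε-move, top U: go to s0, push ε → (s0, abba, $)
  read a, top $: go to s0, push UU$ → (s0, bba, UU$)
  read b, top U: go to s3, push ε → (s3, ba, U$)
  ε-move, top U: go to s0, push ε → (s0, ba, $)
  read b, top $: go to s2, push $ → (s2, a, $)
  ε-move, top $: go to s0, push UU$ → (s0, a, UU$)
No transition for (s0, a, top U); M blocks with input a remaining.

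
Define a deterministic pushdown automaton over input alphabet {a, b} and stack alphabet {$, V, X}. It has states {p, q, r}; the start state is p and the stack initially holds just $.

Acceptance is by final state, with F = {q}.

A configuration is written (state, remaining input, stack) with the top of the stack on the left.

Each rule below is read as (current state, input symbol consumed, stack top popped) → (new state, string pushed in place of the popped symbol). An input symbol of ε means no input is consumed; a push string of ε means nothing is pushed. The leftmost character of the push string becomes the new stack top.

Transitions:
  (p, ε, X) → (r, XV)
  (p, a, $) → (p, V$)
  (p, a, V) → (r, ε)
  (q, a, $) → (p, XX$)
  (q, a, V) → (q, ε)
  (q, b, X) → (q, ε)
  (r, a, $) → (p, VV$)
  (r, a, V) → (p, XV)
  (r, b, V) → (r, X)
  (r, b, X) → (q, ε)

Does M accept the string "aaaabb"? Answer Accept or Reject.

(p, aaaabb, $) ⊢ (p, aaabb, V$) ⊢ (r, aabb, $) ⊢ (p, abb, VV$) ⊢ (r, bb, V$) ⊢ (r, b, X$) ⊢ (q, ε, $)
All input consumed; state q ∈ F.

Accept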